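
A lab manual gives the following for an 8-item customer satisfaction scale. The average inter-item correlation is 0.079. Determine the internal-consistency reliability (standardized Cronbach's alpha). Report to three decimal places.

Standardized α = k·r̄ / (1 + (k−1)·r̄) = 8 × 0.079 / (1 + 7 × 0.079)
  = 0.6320 / 1.5530 = 0.407

α = 0.407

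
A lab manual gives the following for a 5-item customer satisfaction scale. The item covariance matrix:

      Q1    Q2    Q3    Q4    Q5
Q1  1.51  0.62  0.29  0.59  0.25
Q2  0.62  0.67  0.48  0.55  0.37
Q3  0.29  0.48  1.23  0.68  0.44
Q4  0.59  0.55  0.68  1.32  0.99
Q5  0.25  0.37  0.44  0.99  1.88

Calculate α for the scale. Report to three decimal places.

Σσᵢ² = 1.51 + 0.67 + 1.23 + 1.32 + 1.88 = 6.61
Σ_{i<j} σ_ij = 5.26
Var(T) = 6.61 + 2 × 5.26 = 17.13
α = (k/(k−1))·(1 − Σσᵢ²/Var(T)) = (5/4)·(1 − 6.61/17.13) = 0.768

α = 0.768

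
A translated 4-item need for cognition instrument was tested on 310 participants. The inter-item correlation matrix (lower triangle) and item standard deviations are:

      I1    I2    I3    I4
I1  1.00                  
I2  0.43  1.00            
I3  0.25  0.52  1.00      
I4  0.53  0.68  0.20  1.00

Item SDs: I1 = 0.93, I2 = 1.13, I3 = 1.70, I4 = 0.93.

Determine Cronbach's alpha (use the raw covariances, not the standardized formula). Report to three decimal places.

Σσ²ᵢ = 0.93² + 1.13² + 1.70² + 0.93² = 5.8967
Covariances σ_ij = r_ij · s_i · s_j:
  σ(I1,I2) = 0.43 × 0.93 × 1.13 = 0.4519
  σ(I1,I3) = 0.25 × 0.93 × 1.70 = 0.3952
  σ(I1,I4) = 0.53 × 0.93 × 0.93 = 0.4584
  σ(I2,I3) = 0.52 × 1.13 × 1.70 = 0.9989
  σ(I2,I4) = 0.68 × 1.13 × 0.93 = 0.7146
  σ(I3,I4) = 0.20 × 1.70 × 0.93 = 0.3162
σ²_T = Σσ²ᵢ + 2·Σσ_ij = 5.8967 + 2 × 3.3352 = 12.5671
α = (4/3)·(1 − 5.8967/12.5671) = 0.708

α = 0.708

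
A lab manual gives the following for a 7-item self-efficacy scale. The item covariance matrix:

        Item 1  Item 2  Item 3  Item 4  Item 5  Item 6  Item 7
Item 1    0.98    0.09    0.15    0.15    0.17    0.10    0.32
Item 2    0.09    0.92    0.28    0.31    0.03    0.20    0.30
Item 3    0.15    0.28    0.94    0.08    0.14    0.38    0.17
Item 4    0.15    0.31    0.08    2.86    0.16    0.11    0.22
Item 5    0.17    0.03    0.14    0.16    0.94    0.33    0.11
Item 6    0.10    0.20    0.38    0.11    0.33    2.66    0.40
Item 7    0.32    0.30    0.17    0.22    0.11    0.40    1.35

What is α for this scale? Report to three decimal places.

ΣVar(i) = 0.98 + 0.92 + 0.94 + 2.86 + 0.94 + 2.66 + 1.35 = 10.65
Sum of off-diagonal covariances = 4.20
σ²_total = 10.65 + 2 × 4.20 = 19.05
α = (k/(k−1))·(1 − ΣVar(i)/σ²_total) = (7/6)·(1 − 10.65/19.05) = 0.514

α = 0.514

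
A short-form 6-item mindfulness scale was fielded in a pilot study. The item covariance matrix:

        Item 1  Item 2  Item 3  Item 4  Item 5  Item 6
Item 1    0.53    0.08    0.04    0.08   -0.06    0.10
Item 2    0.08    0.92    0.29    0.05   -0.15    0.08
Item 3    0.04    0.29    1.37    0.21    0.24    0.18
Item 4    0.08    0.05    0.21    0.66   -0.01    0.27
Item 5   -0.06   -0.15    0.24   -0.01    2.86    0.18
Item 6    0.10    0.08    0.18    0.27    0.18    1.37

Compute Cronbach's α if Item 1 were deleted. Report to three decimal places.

Cronbach's α = 0.340

Remaining items: Item 2, Item 3, Item 4, Item 5, Item 6 (k = 5).
sum of item variances = 0.92 + 1.37 + 0.66 + 2.86 + 1.37 = 7.18
σ²_total = 7.18 + 2 × 1.34 = 9.86
α (item deleted) = (5/4)·(1 − 7.18/9.86) = 0.340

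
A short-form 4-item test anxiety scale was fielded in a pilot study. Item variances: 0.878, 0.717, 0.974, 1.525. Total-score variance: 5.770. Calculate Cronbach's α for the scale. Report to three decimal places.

Cronbach's α = 0.387

Σσ²ᵢ = 0.878 + 0.717 + 0.974 + 1.525 = 4.094
α = (k/(k−1))·(1 − Σσ²ᵢ/σ²_T) = (4/3)·(1 − 4.094/5.770) = 0.387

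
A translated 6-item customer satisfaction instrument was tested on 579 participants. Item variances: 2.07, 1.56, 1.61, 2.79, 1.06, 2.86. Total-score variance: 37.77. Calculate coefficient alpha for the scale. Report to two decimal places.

α = 0.82

sum of item variances = 2.07 + 1.56 + 1.61 + 2.79 + 1.06 + 2.86 = 11.95
α = (k/(k−1))·(1 − sum of item variances/σ²_total) = (6/5)·(1 − 11.95/37.77) = 0.82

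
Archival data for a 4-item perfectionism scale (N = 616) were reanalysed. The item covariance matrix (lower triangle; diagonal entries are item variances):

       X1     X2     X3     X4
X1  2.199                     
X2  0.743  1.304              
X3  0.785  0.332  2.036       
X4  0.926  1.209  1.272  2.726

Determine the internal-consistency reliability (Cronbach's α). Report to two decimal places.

Σσ²ᵢ = 2.199 + 1.304 + 2.036 + 2.726 = 8.265
Sum of the distinct covariances = 5.267
σ²_T = 8.265 + 2 × 5.267 = 18.799
α = (k/(k−1))·(1 − Σσ²ᵢ/σ²_T) = (4/3)·(1 − 8.265/18.799) = 0.75

α = 0.75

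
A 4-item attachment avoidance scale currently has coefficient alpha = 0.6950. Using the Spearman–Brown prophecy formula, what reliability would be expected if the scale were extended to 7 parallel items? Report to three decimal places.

Length factor m = 7/4 = 1.7500
α' = m·α / (1 + (m−1)·α)
   = 7/4 × 0.6950 / (1 + (7/4 − 1) × 0.6950)
   = 1.2162 / 1.5212 = 0.800

predicted reliability = 0.800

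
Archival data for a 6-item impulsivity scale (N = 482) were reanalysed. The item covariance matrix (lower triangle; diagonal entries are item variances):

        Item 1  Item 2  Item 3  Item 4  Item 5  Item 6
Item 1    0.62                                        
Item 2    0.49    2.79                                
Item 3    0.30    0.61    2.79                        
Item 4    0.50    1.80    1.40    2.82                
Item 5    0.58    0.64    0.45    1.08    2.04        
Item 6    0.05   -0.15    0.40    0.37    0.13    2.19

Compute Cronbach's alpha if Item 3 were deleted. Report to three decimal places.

Cronbach's alpha = 0.640

Remaining items: Item 1, Item 2, Item 4, Item 5, Item 6 (k = 5).
ΣVar(i) = 0.62 + 2.79 + 2.82 + 2.04 + 2.19 = 10.46
total variance = 10.46 + 2 × 5.49 = 21.44
α (item deleted) = (5/4)·(1 − 10.46/21.44) = 0.640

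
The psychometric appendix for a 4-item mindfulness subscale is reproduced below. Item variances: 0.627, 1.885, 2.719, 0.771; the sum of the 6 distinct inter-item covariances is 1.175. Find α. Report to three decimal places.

α = 0.375

sum of item variances = 0.627 + 1.885 + 2.719 + 0.771 = 6.002
Sum of distinct covariances = 1.175
total variance = sum of item variances + 2·Σcov = 6.002 + 2 × 1.175 = 8.352
α = (4/3)·(1 − 6.002/8.352) = 0.375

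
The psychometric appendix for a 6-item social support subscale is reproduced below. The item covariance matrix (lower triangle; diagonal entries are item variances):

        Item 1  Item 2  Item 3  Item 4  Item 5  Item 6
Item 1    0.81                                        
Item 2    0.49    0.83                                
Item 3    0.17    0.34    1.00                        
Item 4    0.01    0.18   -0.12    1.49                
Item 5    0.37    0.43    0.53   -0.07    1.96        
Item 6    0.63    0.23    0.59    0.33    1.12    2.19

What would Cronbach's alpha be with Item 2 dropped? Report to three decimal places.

Cronbach's alpha = 0.611

Remaining items: Item 1, Item 3, Item 4, Item 5, Item 6 (k = 5).
Σσᵢ² = 0.81 + 1.00 + 1.49 + 1.96 + 2.19 = 7.45
σ²_total = 7.45 + 2 × 3.56 = 14.57
α (item deleted) = (5/4)·(1 − 7.45/14.57) = 0.611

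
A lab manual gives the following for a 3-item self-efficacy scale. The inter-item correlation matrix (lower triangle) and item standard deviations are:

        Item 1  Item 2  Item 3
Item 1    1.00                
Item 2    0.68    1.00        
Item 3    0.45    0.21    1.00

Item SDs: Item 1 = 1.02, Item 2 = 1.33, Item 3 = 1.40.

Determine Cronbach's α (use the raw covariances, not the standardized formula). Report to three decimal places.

Cronbach's α = 0.676

Σσ²ᵢ = 1.02² + 1.33² + 1.40² = 4.7693
Covariances σ_ij = r_ij · s_i · s_j:
  σ(Item 1,Item 2) = 0.68 × 1.02 × 1.33 = 0.9225
  σ(Item 1,Item 3) = 0.45 × 1.02 × 1.40 = 0.6426
  σ(Item 2,Item 3) = 0.21 × 1.33 × 1.40 = 0.3910
σ²_T = Σσ²ᵢ + 2·Σσ_ij = 4.7693 + 2 × 1.9561 = 8.6815
α = (3/2)·(1 − 4.7693/8.6815) = 0.676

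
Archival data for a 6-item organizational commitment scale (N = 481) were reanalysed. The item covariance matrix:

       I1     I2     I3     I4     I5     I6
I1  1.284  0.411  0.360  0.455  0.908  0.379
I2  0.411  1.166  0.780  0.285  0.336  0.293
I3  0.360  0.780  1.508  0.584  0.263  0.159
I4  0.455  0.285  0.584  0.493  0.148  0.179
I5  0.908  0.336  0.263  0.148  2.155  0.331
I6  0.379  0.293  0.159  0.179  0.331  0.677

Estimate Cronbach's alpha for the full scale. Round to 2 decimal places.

Σσ²ᵢ = 1.284 + 1.166 + 1.508 + 0.493 + 2.155 + 0.677 = 7.283
Sum of the distinct covariances = 5.871
Var(T) = 7.283 + 2 × 5.871 = 19.025
α = (k/(k−1))·(1 − Σσ²ᵢ/Var(T)) = (6/5)·(1 − 7.283/19.025) = 0.74

α = 0.74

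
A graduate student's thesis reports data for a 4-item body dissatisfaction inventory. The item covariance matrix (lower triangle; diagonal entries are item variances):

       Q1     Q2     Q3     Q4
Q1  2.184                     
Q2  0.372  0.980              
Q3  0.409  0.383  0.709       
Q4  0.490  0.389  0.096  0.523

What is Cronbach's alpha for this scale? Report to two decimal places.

sum of item variances = 2.184 + 0.980 + 0.709 + 0.523 = 4.396
Sum of off-diagonal covariances = 2.139
total variance = 4.396 + 2 × 2.139 = 8.674
α = (k/(k−1))·(1 − sum of item variances/total variance) = (4/3)·(1 − 4.396/8.674) = 0.66

Cronbach's alpha = 0.66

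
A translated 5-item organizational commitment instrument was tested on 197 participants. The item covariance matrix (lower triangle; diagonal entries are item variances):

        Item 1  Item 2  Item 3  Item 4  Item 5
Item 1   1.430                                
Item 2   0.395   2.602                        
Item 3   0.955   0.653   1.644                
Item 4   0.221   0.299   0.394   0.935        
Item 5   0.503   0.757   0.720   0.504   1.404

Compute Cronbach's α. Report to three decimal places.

α = 0.718

Σσᵢ² = 1.430 + 2.602 + 1.644 + 0.935 + 1.404 = 8.015
Sum of the distinct covariances = 5.401
σ²_T = 8.015 + 2 × 5.401 = 18.817
α = (k/(k−1))·(1 − Σσᵢ²/σ²_T) = (5/4)·(1 − 8.015/18.817) = 0.718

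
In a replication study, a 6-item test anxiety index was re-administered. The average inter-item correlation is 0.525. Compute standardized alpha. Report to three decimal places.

α = 0.869

Standardized α = k·r̄ / (1 + (k−1)·r̄) = 6 × 0.525 / (1 + 5 × 0.525)
  = 3.1500 / 3.6250 = 0.869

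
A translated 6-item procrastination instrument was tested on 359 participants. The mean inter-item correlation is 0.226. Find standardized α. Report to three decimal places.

Standardized α = k·r̄ / (1 + (k−1)·r̄) = 6 × 0.226 / (1 + 5 × 0.226)
  = 1.3560 / 2.1300 = 0.637

α = 0.637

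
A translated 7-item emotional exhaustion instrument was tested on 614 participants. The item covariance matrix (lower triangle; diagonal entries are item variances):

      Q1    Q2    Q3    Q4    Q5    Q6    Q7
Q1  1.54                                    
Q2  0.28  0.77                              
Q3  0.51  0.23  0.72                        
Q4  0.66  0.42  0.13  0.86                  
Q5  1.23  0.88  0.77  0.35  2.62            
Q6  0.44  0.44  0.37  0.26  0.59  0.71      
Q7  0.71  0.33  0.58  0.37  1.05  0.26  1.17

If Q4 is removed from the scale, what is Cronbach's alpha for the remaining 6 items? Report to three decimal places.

Remaining items: Q1, Q2, Q3, Q5, Q6, Q7 (k = 6).
Σσ²ᵢ = 1.54 + 0.77 + 0.72 + 2.62 + 0.71 + 1.17 = 7.53
σ²_total = 7.53 + 2 × 8.67 = 24.87
α (item deleted) = (6/5)·(1 − 7.53/24.87) = 0.837

α = 0.837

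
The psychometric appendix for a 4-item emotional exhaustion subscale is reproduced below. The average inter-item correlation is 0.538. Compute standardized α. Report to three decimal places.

standardized α = 0.823

Standardized α = k·r̄ / (1 + (k−1)·r̄) = 4 × 0.538 / (1 + 3 × 0.538)
  = 2.1520 / 2.6140 = 0.823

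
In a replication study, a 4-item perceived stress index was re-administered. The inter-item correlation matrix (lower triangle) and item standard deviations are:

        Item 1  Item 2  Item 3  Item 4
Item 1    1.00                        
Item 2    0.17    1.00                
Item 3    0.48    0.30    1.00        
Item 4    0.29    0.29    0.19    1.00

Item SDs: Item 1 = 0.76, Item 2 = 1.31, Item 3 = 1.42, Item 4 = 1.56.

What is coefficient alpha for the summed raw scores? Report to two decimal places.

Σσ²ᵢ = 0.76² + 1.31² + 1.42² + 1.56² = 6.7437
Covariances σ_ij = r_ij · s_i · s_j:
  σ(Item 1,Item 2) = 0.17 × 0.76 × 1.31 = 0.1693
  σ(Item 1,Item 3) = 0.48 × 0.76 × 1.42 = 0.5180
  σ(Item 1,Item 4) = 0.29 × 0.76 × 1.56 = 0.3438
  σ(Item 2,Item 3) = 0.30 × 1.31 × 1.42 = 0.5581
  σ(Item 2,Item 4) = 0.29 × 1.31 × 1.56 = 0.5926
  σ(Item 3,Item 4) = 0.19 × 1.42 × 1.56 = 0.4209
σ²_T = Σσ²ᵢ + 2·Σσ_ij = 6.7437 + 2 × 2.6027 = 11.9491
α = (4/3)·(1 − 6.7437/11.9491) = 0.58

α = 0.58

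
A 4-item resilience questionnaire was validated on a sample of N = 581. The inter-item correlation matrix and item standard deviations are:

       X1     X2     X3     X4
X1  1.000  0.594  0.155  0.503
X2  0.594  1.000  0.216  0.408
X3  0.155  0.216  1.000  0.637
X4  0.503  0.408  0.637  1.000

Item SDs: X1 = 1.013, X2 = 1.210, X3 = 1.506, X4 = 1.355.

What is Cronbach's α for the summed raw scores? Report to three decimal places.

α = 0.732

Σσ²ᵢ = 1.013² + 1.210² + 1.506² + 1.355² = 6.5943
Covariances σ_ij = r_ij · s_i · s_j:
  σ(X1,X2) = 0.594 × 1.013 × 1.210 = 0.7281
  σ(X1,X3) = 0.155 × 1.013 × 1.506 = 0.2365
  σ(X1,X4) = 0.503 × 1.013 × 1.355 = 0.6904
  σ(X2,X3) = 0.216 × 1.210 × 1.506 = 0.3936
  σ(X2,X4) = 0.408 × 1.210 × 1.355 = 0.6689
  σ(X3,X4) = 0.637 × 1.506 × 1.355 = 1.2999
σ²_T = Σσ²ᵢ + 2·Σσ_ij = 6.5943 + 2 × 4.0174 = 14.6291
α = (4/3)·(1 − 6.5943/14.6291) = 0.732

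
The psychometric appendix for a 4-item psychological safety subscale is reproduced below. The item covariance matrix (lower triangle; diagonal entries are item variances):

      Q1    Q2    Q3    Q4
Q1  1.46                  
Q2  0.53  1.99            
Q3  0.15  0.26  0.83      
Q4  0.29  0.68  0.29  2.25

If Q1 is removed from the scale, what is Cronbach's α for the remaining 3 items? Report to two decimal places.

Cronbach's α = 0.49

Remaining items: Q2, Q3, Q4 (k = 3).
Σσ²ᵢ = 1.99 + 0.83 + 2.25 = 5.07
Var(T) = 5.07 + 2 × 1.23 = 7.53
α (item deleted) = (3/2)·(1 − 5.07/7.53) = 0.49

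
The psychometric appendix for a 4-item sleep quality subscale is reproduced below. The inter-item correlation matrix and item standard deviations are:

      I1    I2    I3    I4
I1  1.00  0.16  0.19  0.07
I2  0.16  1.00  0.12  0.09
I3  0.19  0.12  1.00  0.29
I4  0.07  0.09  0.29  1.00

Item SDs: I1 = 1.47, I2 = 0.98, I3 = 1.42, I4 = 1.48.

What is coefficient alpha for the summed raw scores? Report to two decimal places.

Σσ²ᵢ = 1.47² + 0.98² + 1.42² + 1.48² = 7.3281
Covariances σ_ij = r_ij · s_i · s_j:
  σ(I1,I2) = 0.16 × 1.47 × 0.98 = 0.2305
  σ(I1,I3) = 0.19 × 1.47 × 1.42 = 0.3966
  σ(I1,I4) = 0.07 × 1.47 × 1.48 = 0.1523
  σ(I2,I3) = 0.12 × 0.98 × 1.42 = 0.1670
  σ(I2,I4) = 0.09 × 0.98 × 1.48 = 0.1305
  σ(I3,I4) = 0.29 × 1.42 × 1.48 = 0.6095
σ²_T = Σσ²ᵢ + 2·Σσ_ij = 7.3281 + 2 × 1.6864 = 10.7009
α = (4/3)·(1 − 7.3281/10.7009) = 0.42

α = 0.42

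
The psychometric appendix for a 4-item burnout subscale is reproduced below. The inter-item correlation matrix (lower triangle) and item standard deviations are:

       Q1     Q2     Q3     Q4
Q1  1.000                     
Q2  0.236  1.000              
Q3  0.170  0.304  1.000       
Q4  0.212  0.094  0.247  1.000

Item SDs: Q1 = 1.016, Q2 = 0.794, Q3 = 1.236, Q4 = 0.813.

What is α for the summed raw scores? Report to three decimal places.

α = 0.508

Σσ²ᵢ = 1.016² + 0.794² + 1.236² + 0.813² = 3.8514
Covariances σ_ij = r_ij · s_i · s_j:
  σ(Q1,Q2) = 0.236 × 1.016 × 0.794 = 0.1904
  σ(Q1,Q3) = 0.170 × 1.016 × 1.236 = 0.2135
  σ(Q1,Q4) = 0.212 × 1.016 × 0.813 = 0.1751
  σ(Q2,Q3) = 0.304 × 0.794 × 1.236 = 0.2983
  σ(Q2,Q4) = 0.094 × 0.794 × 0.813 = 0.0607
  σ(Q3,Q4) = 0.247 × 1.236 × 0.813 = 0.2482
σ²_T = Σσ²ᵢ + 2·Σσ_ij = 3.8514 + 2 × 1.1862 = 6.2238
α = (4/3)·(1 − 3.8514/6.2238) = 0.508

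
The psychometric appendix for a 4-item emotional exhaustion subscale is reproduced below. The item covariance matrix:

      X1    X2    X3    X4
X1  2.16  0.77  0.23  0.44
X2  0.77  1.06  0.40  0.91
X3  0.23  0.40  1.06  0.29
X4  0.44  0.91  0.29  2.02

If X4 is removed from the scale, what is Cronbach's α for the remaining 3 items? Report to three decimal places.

Remaining items: X1, X2, X3 (k = 3).
sum of item variances = 2.16 + 1.06 + 1.06 = 4.28
total variance = 4.28 + 2 × 1.40 = 7.08
α (item deleted) = (3/2)·(1 − 4.28/7.08) = 0.593

Cronbach's α = 0.593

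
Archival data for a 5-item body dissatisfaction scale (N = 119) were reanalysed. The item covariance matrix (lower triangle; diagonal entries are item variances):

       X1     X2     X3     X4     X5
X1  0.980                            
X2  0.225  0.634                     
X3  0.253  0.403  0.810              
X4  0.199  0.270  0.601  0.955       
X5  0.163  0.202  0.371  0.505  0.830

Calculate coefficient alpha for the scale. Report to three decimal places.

sum of item variances = 0.980 + 0.634 + 0.810 + 0.955 + 0.830 = 4.209
Sum of off-diagonal covariances = 3.192
σ²_total = 4.209 + 2 × 3.192 = 10.593
α = (k/(k−1))·(1 − sum of item variances/σ²_total) = (5/4)·(1 − 4.209/10.593) = 0.753

coefficient alpha = 0.753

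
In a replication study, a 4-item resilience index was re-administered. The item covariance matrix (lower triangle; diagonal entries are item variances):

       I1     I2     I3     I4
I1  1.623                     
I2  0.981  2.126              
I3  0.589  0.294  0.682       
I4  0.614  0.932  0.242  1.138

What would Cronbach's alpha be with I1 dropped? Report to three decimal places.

α = 0.640

Remaining items: I2, I3, I4 (k = 3).
Σσᵢ² = 2.126 + 0.682 + 1.138 = 3.946
Var(T) = 3.946 + 2 × 1.468 = 6.882
α (item deleted) = (3/2)·(1 − 3.946/6.882) = 0.640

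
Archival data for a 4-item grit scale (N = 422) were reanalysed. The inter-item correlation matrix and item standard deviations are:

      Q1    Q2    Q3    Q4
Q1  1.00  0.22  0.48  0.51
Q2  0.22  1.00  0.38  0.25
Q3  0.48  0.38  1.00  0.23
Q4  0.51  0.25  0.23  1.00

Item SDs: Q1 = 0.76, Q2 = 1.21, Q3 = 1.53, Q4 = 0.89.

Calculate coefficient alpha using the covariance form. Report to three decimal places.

Σσ²ᵢ = 0.76² + 1.21² + 1.53² + 0.89² = 5.1747
Covariances σ_ij = r_ij · s_i · s_j:
  σ(Q1,Q2) = 0.22 × 0.76 × 1.21 = 0.2023
  σ(Q1,Q3) = 0.48 × 0.76 × 1.53 = 0.5581
  σ(Q1,Q4) = 0.51 × 0.76 × 0.89 = 0.3450
  σ(Q2,Q3) = 0.38 × 1.21 × 1.53 = 0.7035
  σ(Q2,Q4) = 0.25 × 1.21 × 0.89 = 0.2692
  σ(Q3,Q4) = 0.23 × 1.53 × 0.89 = 0.3132
σ²_T = Σσ²ᵢ + 2·Σσ_ij = 5.1747 + 2 × 2.3913 = 9.9573
α = (4/3)·(1 − 5.1747/9.9573) = 0.640

coefficient alpha = 0.640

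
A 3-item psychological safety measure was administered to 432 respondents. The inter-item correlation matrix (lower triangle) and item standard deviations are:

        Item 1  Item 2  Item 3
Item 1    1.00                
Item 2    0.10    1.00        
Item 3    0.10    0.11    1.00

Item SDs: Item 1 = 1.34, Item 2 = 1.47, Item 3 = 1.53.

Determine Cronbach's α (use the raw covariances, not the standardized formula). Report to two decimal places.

Σσ²ᵢ = 1.34² + 1.47² + 1.53² = 6.2974
Covariances σ_ij = r_ij · s_i · s_j:
  σ(Item 1,Item 2) = 0.10 × 1.34 × 1.47 = 0.1970
  σ(Item 1,Item 3) = 0.10 × 1.34 × 1.53 = 0.2050
  σ(Item 2,Item 3) = 0.11 × 1.47 × 1.53 = 0.2474
σ²_T = Σσ²ᵢ + 2·Σσ_ij = 6.2974 + 2 × 0.6494 = 7.5962
α = (3/2)·(1 − 6.2974/7.5962) = 0.26

Cronbach's α = 0.26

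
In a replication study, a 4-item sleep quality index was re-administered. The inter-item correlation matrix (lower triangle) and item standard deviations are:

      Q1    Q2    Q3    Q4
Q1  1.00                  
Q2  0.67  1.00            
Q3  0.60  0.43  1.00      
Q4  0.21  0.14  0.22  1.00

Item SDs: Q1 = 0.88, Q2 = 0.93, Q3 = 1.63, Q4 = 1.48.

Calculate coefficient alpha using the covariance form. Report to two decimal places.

Σσ²ᵢ = 0.88² + 0.93² + 1.63² + 1.48² = 6.4866
Covariances σ_ij = r_ij · s_i · s_j:
  σ(Q1,Q2) = 0.67 × 0.88 × 0.93 = 0.5483
  σ(Q1,Q3) = 0.60 × 0.88 × 1.63 = 0.8606
  σ(Q1,Q4) = 0.21 × 0.88 × 1.48 = 0.2735
  σ(Q2,Q3) = 0.43 × 0.93 × 1.63 = 0.6518
  σ(Q2,Q4) = 0.14 × 0.93 × 1.48 = 0.1927
  σ(Q3,Q4) = 0.22 × 1.63 × 1.48 = 0.5307
σ²_T = Σσ²ᵢ + 2·Σσ_ij = 6.4866 + 2 × 3.0576 = 12.6018
α = (4/3)·(1 − 6.4866/12.6018) = 0.65

α = 0.65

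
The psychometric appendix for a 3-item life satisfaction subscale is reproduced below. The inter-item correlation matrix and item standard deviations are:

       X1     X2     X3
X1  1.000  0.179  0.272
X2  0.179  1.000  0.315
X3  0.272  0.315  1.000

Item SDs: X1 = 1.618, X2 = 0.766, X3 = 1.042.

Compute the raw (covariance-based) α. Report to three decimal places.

α = 0.454

Σσ²ᵢ = 1.618² + 0.766² + 1.042² = 4.2904
Covariances σ_ij = r_ij · s_i · s_j:
  σ(X1,X2) = 0.179 × 1.618 × 0.766 = 0.2219
  σ(X1,X3) = 0.272 × 1.618 × 1.042 = 0.4586
  σ(X2,X3) = 0.315 × 0.766 × 1.042 = 0.2514
σ²_T = Σσ²ᵢ + 2·Σσ_ij = 4.2904 + 2 × 0.9319 = 6.1542
α = (3/2)·(1 − 4.2904/6.1542) = 0.454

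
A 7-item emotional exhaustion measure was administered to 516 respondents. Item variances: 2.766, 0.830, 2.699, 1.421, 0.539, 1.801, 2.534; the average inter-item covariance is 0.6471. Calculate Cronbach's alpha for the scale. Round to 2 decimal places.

Σσᵢ² = 2.766 + 0.830 + 2.699 + 1.421 + 0.539 + 1.801 + 2.534 = 12.590
Sum of the 21 distinct covariances = 21 × 0.6471 = 13.5891
Var(T) = Σσᵢ² + 2·Σcov = 12.590 + 2 × 13.5891 = 39.7682
α = (7/6)·(1 − 12.590/39.7682) = 0.80

α = 0.80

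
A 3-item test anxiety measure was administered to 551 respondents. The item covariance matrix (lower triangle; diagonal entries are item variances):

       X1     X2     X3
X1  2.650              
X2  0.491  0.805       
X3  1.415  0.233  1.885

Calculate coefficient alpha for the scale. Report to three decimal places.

Σσ²ᵢ = 2.650 + 0.805 + 1.885 = 5.340
Sum of off-diagonal covariances = 2.139
total variance = 5.340 + 2 × 2.139 = 9.618
α = (k/(k−1))·(1 − Σσ²ᵢ/total variance) = (3/2)·(1 − 5.340/9.618) = 0.667

α = 0.667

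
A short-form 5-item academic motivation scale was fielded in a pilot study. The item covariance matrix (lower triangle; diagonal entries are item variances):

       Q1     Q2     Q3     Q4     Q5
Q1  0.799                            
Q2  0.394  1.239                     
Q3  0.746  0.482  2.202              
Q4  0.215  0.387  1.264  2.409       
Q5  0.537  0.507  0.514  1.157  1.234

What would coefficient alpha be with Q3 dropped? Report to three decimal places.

Remaining items: Q1, Q2, Q4, Q5 (k = 4).
sum of item variances = 0.799 + 1.239 + 2.409 + 1.234 = 5.681
σ²_total = 5.681 + 2 × 3.197 = 12.075
α (item deleted) = (4/3)·(1 − 5.681/12.075) = 0.706

coefficient alpha = 0.706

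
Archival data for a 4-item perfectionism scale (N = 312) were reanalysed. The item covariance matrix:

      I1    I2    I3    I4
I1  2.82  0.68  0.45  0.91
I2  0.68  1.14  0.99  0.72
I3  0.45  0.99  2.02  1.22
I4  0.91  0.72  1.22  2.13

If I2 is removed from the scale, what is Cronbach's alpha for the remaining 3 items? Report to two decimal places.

Remaining items: I1, I3, I4 (k = 3).
Σσ²ᵢ = 2.82 + 2.02 + 2.13 = 6.97
total variance = 6.97 + 2 × 2.58 = 12.13
α (item deleted) = (3/2)·(1 − 6.97/12.13) = 0.64

α = 0.64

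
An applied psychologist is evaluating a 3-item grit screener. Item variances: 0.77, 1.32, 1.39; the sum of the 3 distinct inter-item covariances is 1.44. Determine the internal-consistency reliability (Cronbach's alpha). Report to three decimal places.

Σσᵢ² = 0.77 + 1.32 + 1.39 = 3.48
Sum of distinct covariances = 1.44
σ²_total = Σσᵢ² + 2·Σcov = 3.48 + 2 × 1.44 = 6.36
α = (3/2)·(1 − 3.48/6.36) = 0.679

Cronbach's alpha = 0.679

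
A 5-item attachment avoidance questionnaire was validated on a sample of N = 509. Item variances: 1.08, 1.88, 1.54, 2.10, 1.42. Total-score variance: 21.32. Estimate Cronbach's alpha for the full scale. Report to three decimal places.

Σσ²ᵢ = 1.08 + 1.88 + 1.54 + 2.10 + 1.42 = 8.02
α = (k/(k−1))·(1 − Σσ²ᵢ/total variance) = (5/4)·(1 − 8.02/21.32) = 0.780

Cronbach's alpha = 0.780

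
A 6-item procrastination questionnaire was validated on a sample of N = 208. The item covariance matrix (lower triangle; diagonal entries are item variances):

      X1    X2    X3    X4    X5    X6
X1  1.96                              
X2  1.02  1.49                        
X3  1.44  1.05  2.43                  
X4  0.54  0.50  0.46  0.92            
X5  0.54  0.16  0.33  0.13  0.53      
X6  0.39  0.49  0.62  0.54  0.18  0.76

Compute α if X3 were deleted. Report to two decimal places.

α = 0.77

Remaining items: X1, X2, X4, X5, X6 (k = 5).
ΣVar(i) = 1.96 + 1.49 + 0.92 + 0.53 + 0.76 = 5.66
σ²_total = 5.66 + 2 × 4.49 = 14.64
α (item deleted) = (5/4)·(1 − 5.66/14.64) = 0.77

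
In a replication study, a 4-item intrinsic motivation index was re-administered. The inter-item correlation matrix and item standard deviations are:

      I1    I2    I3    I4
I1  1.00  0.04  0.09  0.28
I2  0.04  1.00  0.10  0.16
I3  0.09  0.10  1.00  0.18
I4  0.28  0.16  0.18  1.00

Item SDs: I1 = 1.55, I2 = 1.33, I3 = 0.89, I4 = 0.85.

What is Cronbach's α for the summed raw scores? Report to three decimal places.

Σσ²ᵢ = 1.55² + 1.33² + 0.89² + 0.85² = 5.6860
Covariances σ_ij = r_ij · s_i · s_j:
  σ(I1,I2) = 0.04 × 1.55 × 1.33 = 0.0825
  σ(I1,I3) = 0.09 × 1.55 × 0.89 = 0.1242
  σ(I1,I4) = 0.28 × 1.55 × 0.85 = 0.3689
  σ(I2,I3) = 0.10 × 1.33 × 0.89 = 0.1184
  σ(I2,I4) = 0.16 × 1.33 × 0.85 = 0.1809
  σ(I3,I4) = 0.18 × 0.89 × 0.85 = 0.1362
σ²_T = Σσ²ᵢ + 2·Σσ_ij = 5.6860 + 2 × 1.0111 = 7.7082
α = (4/3)·(1 − 5.6860/7.7082) = 0.350

α = 0.350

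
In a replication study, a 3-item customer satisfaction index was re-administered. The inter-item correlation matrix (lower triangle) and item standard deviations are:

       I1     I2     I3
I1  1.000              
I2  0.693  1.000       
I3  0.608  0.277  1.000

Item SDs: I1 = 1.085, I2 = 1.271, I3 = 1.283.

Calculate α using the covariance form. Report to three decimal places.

Σσ²ᵢ = 1.085² + 1.271² + 1.283² = 4.4388
Covariances σ_ij = r_ij · s_i · s_j:
  σ(I1,I2) = 0.693 × 1.085 × 1.271 = 0.9557
  σ(I1,I3) = 0.608 × 1.085 × 1.283 = 0.8464
  σ(I2,I3) = 0.277 × 1.271 × 1.283 = 0.4517
σ²_T = Σσ²ᵢ + 2·Σσ_ij = 4.4388 + 2 × 2.2538 = 8.9464
α = (3/2)·(1 − 4.4388/8.9464) = 0.756

α = 0.756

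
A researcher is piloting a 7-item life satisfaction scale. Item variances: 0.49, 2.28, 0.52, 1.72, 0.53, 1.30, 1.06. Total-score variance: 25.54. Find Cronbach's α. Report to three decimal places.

Cronbach's α = 0.806

sum of item variances = 0.49 + 2.28 + 0.52 + 1.72 + 0.53 + 1.30 + 1.06 = 7.90
α = (k/(k−1))·(1 − sum of item variances/Var(T)) = (7/6)·(1 − 7.90/25.54) = 0.806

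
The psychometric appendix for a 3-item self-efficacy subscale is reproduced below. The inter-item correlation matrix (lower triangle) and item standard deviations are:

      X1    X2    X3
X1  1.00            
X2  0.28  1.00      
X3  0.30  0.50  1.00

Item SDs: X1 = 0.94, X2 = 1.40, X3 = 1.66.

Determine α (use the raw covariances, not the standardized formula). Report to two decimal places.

Σσ²ᵢ = 0.94² + 1.40² + 1.66² = 5.5992
Covariances σ_ij = r_ij · s_i · s_j:
  σ(X1,X2) = 0.28 × 0.94 × 1.40 = 0.3685
  σ(X1,X3) = 0.30 × 0.94 × 1.66 = 0.4681
  σ(X2,X3) = 0.50 × 1.40 × 1.66 = 1.1620
σ²_T = Σσ²ᵢ + 2·Σσ_ij = 5.5992 + 2 × 1.9986 = 9.5964
α = (3/2)·(1 − 5.5992/9.5964) = 0.62

α = 0.62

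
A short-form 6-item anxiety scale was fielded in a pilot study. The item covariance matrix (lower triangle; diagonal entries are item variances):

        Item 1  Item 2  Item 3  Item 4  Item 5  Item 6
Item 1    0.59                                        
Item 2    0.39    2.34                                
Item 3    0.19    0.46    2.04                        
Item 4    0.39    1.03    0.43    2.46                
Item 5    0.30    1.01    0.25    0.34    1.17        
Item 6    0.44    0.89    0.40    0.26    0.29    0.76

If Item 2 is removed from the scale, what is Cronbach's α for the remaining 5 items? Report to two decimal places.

Cronbach's α = 0.60

Remaining items: Item 1, Item 3, Item 4, Item 5, Item 6 (k = 5).
sum of item variances = 0.59 + 2.04 + 2.46 + 1.17 + 0.76 = 7.02
σ²_T = 7.02 + 2 × 3.29 = 13.60
α (item deleted) = (5/4)·(1 − 7.02/13.60) = 0.60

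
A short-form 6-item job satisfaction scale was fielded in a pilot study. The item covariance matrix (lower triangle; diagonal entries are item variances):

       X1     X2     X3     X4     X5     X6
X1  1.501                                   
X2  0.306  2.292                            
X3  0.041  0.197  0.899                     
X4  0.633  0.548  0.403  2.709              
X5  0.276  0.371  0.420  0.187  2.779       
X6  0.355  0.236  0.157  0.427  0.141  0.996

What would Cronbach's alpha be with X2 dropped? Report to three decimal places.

Remaining items: X1, X3, X4, X5, X6 (k = 5).
Σσ²ᵢ = 1.501 + 0.899 + 2.709 + 2.779 + 0.996 = 8.884
Var(T) = 8.884 + 2 × 3.040 = 14.964
α (item deleted) = (5/4)·(1 − 8.884/14.964) = 0.508

Cronbach's alpha = 0.508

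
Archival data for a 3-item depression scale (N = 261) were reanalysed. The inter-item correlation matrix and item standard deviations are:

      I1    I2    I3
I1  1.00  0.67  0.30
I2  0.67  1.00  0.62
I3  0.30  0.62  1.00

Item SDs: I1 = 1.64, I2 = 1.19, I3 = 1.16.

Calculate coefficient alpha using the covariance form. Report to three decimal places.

Σσ²ᵢ = 1.64² + 1.19² + 1.16² = 5.4513
Covariances σ_ij = r_ij · s_i · s_j:
  σ(I1,I2) = 0.67 × 1.64 × 1.19 = 1.3076
  σ(I1,I3) = 0.30 × 1.64 × 1.16 = 0.5707
  σ(I2,I3) = 0.62 × 1.19 × 1.16 = 0.8558
σ²_T = Σσ²ᵢ + 2·Σσ_ij = 5.4513 + 2 × 2.7341 = 10.9195
α = (3/2)·(1 − 5.4513/10.9195) = 0.751

coefficient alpha = 0.751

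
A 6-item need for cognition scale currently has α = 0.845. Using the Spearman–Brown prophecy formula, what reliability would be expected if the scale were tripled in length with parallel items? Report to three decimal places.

Length factor m = 3
α' = m·α / (1 + (m−1)·α)
   = 3 × 0.845 / (1 + (3 − 1) × 0.845)
   = 2.5350 / 2.6900 = 0.942

predicted reliability = 0.942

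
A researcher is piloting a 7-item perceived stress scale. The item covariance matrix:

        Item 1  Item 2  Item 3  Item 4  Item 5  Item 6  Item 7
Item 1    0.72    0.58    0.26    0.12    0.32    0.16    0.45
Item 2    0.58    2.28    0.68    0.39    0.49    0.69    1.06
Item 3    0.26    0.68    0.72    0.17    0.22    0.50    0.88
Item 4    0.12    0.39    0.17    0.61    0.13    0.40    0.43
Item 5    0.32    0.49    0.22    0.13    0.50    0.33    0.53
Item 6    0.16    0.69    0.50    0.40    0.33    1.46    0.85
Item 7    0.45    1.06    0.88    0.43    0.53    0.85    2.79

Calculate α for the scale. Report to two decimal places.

α = 0.79

Σσ²ᵢ = 0.72 + 2.28 + 0.72 + 0.61 + 0.50 + 1.46 + 2.79 = 9.08
Sum of the distinct covariances = 9.64
Var(T) = 9.08 + 2 × 9.64 = 28.36
α = (k/(k−1))·(1 − Σσ²ᵢ/Var(T)) = (7/6)·(1 − 9.08/28.36) = 0.79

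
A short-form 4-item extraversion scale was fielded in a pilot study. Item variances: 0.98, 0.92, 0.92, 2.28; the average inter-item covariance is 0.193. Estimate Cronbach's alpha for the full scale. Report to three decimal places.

Cronbach's alpha = 0.416

Σσ²ᵢ = 0.98 + 0.92 + 0.92 + 2.28 = 5.10
Sum of the 6 distinct covariances = 6 × 0.193 = 1.158
total variance = Σσ²ᵢ + 2·Σcov = 5.10 + 2 × 1.158 = 7.416
α = (4/3)·(1 − 5.10/7.416) = 0.416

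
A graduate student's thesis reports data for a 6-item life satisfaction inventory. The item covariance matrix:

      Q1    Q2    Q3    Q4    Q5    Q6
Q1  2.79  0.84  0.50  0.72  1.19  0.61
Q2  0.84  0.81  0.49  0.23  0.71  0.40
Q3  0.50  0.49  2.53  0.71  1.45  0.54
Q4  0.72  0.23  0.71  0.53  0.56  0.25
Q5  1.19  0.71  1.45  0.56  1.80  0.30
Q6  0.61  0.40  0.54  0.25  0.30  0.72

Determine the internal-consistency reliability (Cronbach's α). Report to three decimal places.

Cronbach's α = 0.809

Σσ²ᵢ = 2.79 + 0.81 + 2.53 + 0.53 + 1.80 + 0.72 = 9.18
Sum of off-diagonal covariances = 9.50
Var(T) = 9.18 + 2 × 9.50 = 28.18
α = (k/(k−1))·(1 − Σσ²ᵢ/Var(T)) = (6/5)·(1 − 9.18/28.18) = 0.809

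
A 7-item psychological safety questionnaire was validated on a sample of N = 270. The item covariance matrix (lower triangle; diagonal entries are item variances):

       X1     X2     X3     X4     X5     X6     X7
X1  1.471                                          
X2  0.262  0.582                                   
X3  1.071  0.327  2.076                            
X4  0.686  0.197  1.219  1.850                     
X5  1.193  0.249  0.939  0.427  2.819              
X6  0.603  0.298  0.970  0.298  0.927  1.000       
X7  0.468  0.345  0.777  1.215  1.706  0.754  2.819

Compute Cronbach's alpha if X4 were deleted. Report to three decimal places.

α = 0.803

Remaining items: X1, X2, X3, X5, X6, X7 (k = 6).
ΣVar(i) = 1.471 + 0.582 + 2.076 + 2.819 + 1.000 + 2.819 = 10.767
Var(T) = 10.767 + 2 × 10.889 = 32.545
α (item deleted) = (6/5)·(1 − 10.767/32.545) = 0.803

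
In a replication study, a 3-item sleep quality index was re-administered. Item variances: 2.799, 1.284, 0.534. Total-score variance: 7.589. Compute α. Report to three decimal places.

α = 0.587

sum of item variances = 2.799 + 1.284 + 0.534 = 4.617
α = (k/(k−1))·(1 − sum of item variances/Var(T)) = (3/2)·(1 − 4.617/7.589) = 0.587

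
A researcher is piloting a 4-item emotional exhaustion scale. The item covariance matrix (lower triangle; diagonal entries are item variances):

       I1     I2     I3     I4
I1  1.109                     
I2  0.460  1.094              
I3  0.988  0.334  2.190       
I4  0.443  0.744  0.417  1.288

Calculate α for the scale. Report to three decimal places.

α = 0.725

Σσᵢ² = 1.109 + 1.094 + 2.190 + 1.288 = 5.681
Σ_{i<j} σ_ij = 3.386
σ²_T = 5.681 + 2 × 3.386 = 12.453
α = (k/(k−1))·(1 − Σσᵢ²/σ²_T) = (4/3)·(1 − 5.681/12.453) = 0.725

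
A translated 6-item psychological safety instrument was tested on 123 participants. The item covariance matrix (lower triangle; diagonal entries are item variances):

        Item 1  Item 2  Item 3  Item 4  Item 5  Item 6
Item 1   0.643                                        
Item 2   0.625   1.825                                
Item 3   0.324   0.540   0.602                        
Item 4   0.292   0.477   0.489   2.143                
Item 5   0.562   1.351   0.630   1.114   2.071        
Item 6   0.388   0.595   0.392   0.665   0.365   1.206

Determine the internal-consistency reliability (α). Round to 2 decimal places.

α = 0.81

Σσ²ᵢ = 0.643 + 1.825 + 0.602 + 2.143 + 2.071 + 1.206 = 8.490
Sum of off-diagonal covariances = 8.809
Var(T) = 8.490 + 2 × 8.809 = 26.108
α = (k/(k−1))·(1 − Σσ²ᵢ/Var(T)) = (6/5)·(1 − 8.490/26.108) = 0.81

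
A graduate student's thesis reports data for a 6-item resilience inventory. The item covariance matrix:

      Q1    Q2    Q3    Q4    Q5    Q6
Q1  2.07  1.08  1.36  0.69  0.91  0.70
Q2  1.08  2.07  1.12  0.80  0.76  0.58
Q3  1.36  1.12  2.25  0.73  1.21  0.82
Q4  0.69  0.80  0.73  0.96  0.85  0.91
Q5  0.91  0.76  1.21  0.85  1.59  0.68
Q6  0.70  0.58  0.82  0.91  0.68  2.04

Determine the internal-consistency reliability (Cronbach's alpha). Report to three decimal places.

sum of item variances = 2.07 + 2.07 + 2.25 + 0.96 + 1.59 + 2.04 = 10.98
Sum of off-diagonal covariances = 13.20
σ²_T = 10.98 + 2 × 13.20 = 37.38
α = (k/(k−1))·(1 − sum of item variances/σ²_T) = (6/5)·(1 − 10.98/37.38) = 0.848

Cronbach's alpha = 0.848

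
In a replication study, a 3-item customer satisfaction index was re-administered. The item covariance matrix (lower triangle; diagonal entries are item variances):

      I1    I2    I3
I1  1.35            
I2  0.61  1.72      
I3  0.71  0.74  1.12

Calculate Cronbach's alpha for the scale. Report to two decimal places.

Σσ²ᵢ = 1.35 + 1.72 + 1.12 = 4.19
Sum of the distinct covariances = 2.06
σ²_T = 4.19 + 2 × 2.06 = 8.31
α = (k/(k−1))·(1 − Σσ²ᵢ/σ²_T) = (3/2)·(1 − 4.19/8.31) = 0.74

Cronbach's alpha = 0.74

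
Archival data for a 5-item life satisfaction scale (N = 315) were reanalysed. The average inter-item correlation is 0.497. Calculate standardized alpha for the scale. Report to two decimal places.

Standardized α = k·r̄ / (1 + (k−1)·r̄) = 5 × 0.497 / (1 + 4 × 0.497)
  = 2.4850 / 2.9880 = 0.83

α = 0.83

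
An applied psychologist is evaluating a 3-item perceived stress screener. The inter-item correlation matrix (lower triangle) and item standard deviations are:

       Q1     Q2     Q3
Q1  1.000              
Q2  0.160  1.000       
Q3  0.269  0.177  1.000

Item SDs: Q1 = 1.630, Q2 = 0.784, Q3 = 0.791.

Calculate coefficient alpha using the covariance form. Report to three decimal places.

α = 0.380

Σσ²ᵢ = 1.630² + 0.784² + 0.791² = 3.8972
Covariances σ_ij = r_ij · s_i · s_j:
  σ(Q1,Q2) = 0.160 × 1.630 × 0.784 = 0.2045
  σ(Q1,Q3) = 0.269 × 1.630 × 0.791 = 0.3468
  σ(Q2,Q3) = 0.177 × 0.784 × 0.791 = 0.1098
σ²_T = Σσ²ᵢ + 2·Σσ_ij = 3.8972 + 2 × 0.6611 = 5.2194
α = (3/2)·(1 − 3.8972/5.2194) = 0.380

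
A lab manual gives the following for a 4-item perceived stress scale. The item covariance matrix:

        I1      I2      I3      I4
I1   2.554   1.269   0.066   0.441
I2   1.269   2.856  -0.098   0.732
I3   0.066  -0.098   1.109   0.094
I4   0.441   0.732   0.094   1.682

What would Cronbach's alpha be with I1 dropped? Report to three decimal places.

α = 0.307

Remaining items: I2, I3, I4 (k = 3).
ΣVar(i) = 2.856 + 1.109 + 1.682 = 5.647
total variance = 5.647 + 2 × 0.728 = 7.103
α (item deleted) = (3/2)·(1 − 5.647/7.103) = 0.307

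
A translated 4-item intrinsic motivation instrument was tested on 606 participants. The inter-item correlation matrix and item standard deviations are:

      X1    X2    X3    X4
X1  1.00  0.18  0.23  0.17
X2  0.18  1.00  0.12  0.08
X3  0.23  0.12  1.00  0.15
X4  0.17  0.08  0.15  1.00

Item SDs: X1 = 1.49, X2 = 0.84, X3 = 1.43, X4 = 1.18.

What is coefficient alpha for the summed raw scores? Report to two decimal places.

α = 0.43

Σσ²ᵢ = 1.49² + 0.84² + 1.43² + 1.18² = 6.3630
Covariances σ_ij = r_ij · s_i · s_j:
  σ(X1,X2) = 0.18 × 1.49 × 0.84 = 0.2253
  σ(X1,X3) = 0.23 × 1.49 × 1.43 = 0.4901
  σ(X1,X4) = 0.17 × 1.49 × 1.18 = 0.2989
  σ(X2,X3) = 0.12 × 0.84 × 1.43 = 0.1441
  σ(X2,X4) = 0.08 × 0.84 × 1.18 = 0.0793
  σ(X3,X4) = 0.15 × 1.43 × 1.18 = 0.2531
σ²_T = Σσ²ᵢ + 2·Σσ_ij = 6.3630 + 2 × 1.4908 = 9.3446
α = (4/3)·(1 − 6.3630/9.3446) = 0.43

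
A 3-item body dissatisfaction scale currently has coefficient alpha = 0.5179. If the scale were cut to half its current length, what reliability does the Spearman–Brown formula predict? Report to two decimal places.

Length factor m = 1/2
α' = m·α / (1 − (1−m)·α)
   = 1/2 × 0.5179 / (1 − (1 − 1/2) × 0.5179)
   = 0.2590 / 0.7410 = 0.35

predicted reliability = 0.35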